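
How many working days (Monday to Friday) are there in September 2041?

21 weekdays

Sep 1, 2041 is a Sunday.
The range spans 30 days (inclusive of both endpoints).
30 = 7 × 4 + 2, so there are 4 full weeks plus 2 extra days.
Each full week contributes 5 weekdays (Mon–Fri): 4 × 5 = 20.
The 2 extra days are Sunday, Monday — 1 of them qualifies.
Total: 20 + 1 = 21.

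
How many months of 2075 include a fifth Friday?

4

A month has five Fridays exactly when Friday falls within its first (length − 28) days.
Jan: 31 days, starts Tue → 5 of Tue, Wed, Thu
Feb: 28 days, starts Fri → 5 of (none)
Mar: 31 days, starts Fri → 5 of Fri, Sat, Sun ✓
Apr: 30 days, starts Mon → 5 of Mon, Tue
May: 31 days, starts Wed → 5 of Wed, Thu, Fri ✓
Jun: 30 days, starts Sat → 5 of Sat, Sun
Jul: 31 days, starts Mon → 5 of Mon, Tue, Wed
Aug: 31 days, starts Thu → 5 of Thu, Fri, Sat ✓
Sep: 30 days, starts Sun → 5 of Sun, Mon
Oct: 31 days, starts Tue → 5 of Tue, Wed, Thu
Nov: 30 days, starts Fri → 5 of Fri, Sat ✓
Dec: 31 days, starts Sun → 5 of Sun, Mon, Tue
Months with five Fridays: Mar, May, Aug, Nov.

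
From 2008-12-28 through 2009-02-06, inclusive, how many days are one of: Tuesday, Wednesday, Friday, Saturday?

2008-12-28 is a Sunday.
The range spans 41 days (inclusive of both endpoints).
41 = 7 × 5 + 6, so there are 5 full weeks plus 6 extra days.
Each full week contributes 4 days from the set (Tue, Wed, Fri, Sat): 5 × 4 = 20.
The 6 extra days are Sun, Mon, Tue, Wed, Thu, Fri — 3 of them qualify.
Total: 20 + 3 = 23.

23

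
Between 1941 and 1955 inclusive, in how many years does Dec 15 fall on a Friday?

2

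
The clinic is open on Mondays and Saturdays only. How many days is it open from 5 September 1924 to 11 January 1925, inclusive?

5 September 1924 is a Friday.
That's 129 days from start to end, counting both.
129 = 7 × 18 + 3, so there are 18 full weeks plus 3 extra days.
Each full week contributes 2 days from the set (Mon, Sat): 18 × 2 = 36.
The 3 extra days are Fri, Sat, Sun — 1 of them qualifies.
Total: 36 + 1 = 37.

37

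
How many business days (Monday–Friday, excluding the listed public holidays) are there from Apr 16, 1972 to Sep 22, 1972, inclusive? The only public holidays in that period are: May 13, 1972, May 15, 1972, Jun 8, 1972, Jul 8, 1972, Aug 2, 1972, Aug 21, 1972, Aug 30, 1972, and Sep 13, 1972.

109

Apr 16, 1972 is a Sunday.
From Apr 16, 1972 to Sep 22, 1972 is 160 days inclusive.
160 = 7 × 22 + 6, so there are 22 full weeks plus 6 extra days.
Each full week contributes 5 weekdays (Mon–Fri): 22 × 5 = 110.
The 6 extra days are Sunday, Monday, Tuesday, Wednesday, Thursday, Friday — 5 of them qualify.
Total: 110 + 5 = 115.
Holidays: May 13, 1972 (Sat); May 15, 1972 (Mon); Jun 8, 1972 (Thu); Jul 8, 1972 (Sat); Aug 2, 1972 (Wed); Aug 21, 1972 (Mon); Aug 30, 1972 (Wed); Sep 13, 1972 (Wed).
6 of the 8 holidays fall on weekdays; the rest are weekends and were already excluded.
Business days: 115 − 6 = 109.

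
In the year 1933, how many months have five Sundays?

A month has five Sundays exactly when Sunday falls within its first (length − 28) days.
Jan: 31 days, starts Sun → 5 of Sun, Mon, Tue ✓
Feb: 28 days, starts Wed → 5 of (none)
Mar: 31 days, starts Wed → 5 of Wed, Thu, Fri
Apr: 30 days, starts Sat → 5 of Sat, Sun ✓
May: 31 days, starts Mon → 5 of Mon, Tue, Wed
Jun: 30 days, starts Thu → 5 of Thu, Fri
Jul: 31 days, starts Sat → 5 of Sat, Sun, Mon ✓
Aug: 31 days, starts Tue → 5 of Tue, Wed, Thu
Sep: 30 days, starts Fri → 5 of Fri, Sat
Oct: 31 days, starts Sun → 5 of Sun, Mon, Tue ✓
Nov: 30 days, starts Wed → 5 of Wed, Thu
Dec: 31 days, starts Fri → 5 of Fri, Sat, Sun ✓
Months with five Sundays: Jan, Apr, Jul, Oct, Dec.

5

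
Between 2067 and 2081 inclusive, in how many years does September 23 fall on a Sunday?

2

Day of week of September 23 in each year:
2067: Fri, 2068: Sun ✓, 2069: Mon, 2070: Tue, 2071: Wed, 2072: Fri, 2073: Sat, 2074: Sun ✓, 2075: Mon, 2076: Wed, 2077: Thu, 2078: Fri, 2079: Sat, 2080: Mon, 2081: Tue
Sundays: 2068, 2074.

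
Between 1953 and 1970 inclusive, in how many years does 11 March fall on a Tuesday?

2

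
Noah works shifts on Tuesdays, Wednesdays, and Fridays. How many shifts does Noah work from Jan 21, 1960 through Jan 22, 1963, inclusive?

470

Jan 21, 1960 is a Thursday.
From Jan 21, 1960 to Jan 22, 1963 is 1098 days inclusive.
1098 = 7 × 156 + 6, so there are 156 full weeks plus 6 extra days.
Each full week contributes 3 days from the set (Tue, Wed, Fri): 156 × 3 = 468.
The 6 extra days are Thursday, Friday, Saturday, Sunday, Monday, Tuesday — 2 of them qualify.
Total: 468 + 2 = 470.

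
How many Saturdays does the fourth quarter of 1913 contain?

13

1913-10-01 is a Wednesday.
That's 92 days from start to end, counting both.
92 = 7 × 13 + 1, so there are 13 full weeks plus 1 extra day.
Each full week contributes one Saturday: 13 so far.
The 1 extra day is Wednesday — none qualify.
Total: 13 + 0 = 13.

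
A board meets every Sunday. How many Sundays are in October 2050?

2050-10-01 is a Saturday.
That's 31 days from start to end, counting both.
31 = 7 × 4 + 3, so there are 4 full weeks plus 3 extra days.
Each full week contributes one Sunday: 4 so far.
The 3 extra days are Sat, Sun, Mon — 1 of them qualifies.
Total: 4 + 1 = 5.

5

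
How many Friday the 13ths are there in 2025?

The 13th falls on a Friday when the month's 13th has weekday Fri.
Jan 13 is Mon; Feb 13 is Thu; Mar 13 is Thu; Apr 13 is Sun; May 13 is Tue; Jun 13 is Fri ✓; Jul 13 is Sun; Aug 13 is Wed; Sep 13 is Sat; Oct 13 is Mon; Nov 13 is Thu; Dec 13 is Sat.
Friday the 13ths: Jun.

1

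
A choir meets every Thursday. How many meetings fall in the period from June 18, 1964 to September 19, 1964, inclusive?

14 Thursdays

June 18, 1964 is a Thursday.
From June 18, 1964 to September 19, 1964 is 94 days inclusive.
94 = 7 × 13 + 3, so there are 13 full weeks plus 3 extra days.
Each full week contributes one Thursday: 13 so far.
The 3 extra days are Thursday, Friday, Saturday — 1 of them qualifies.
Total: 13 + 1 = 14.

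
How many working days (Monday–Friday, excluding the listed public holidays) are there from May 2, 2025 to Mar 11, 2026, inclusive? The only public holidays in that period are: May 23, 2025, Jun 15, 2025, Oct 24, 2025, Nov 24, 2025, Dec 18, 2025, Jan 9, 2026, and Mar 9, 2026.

218

May 2, 2025 is a Friday.
That's 314 days from start to end, counting both.
314 = 7 × 44 + 6, so there are 44 full weeks plus 6 extra days.
Each full week contributes 5 weekdays (Mon–Fri): 44 × 5 = 220.
The 6 extra days are Fri, Sat, Sun, Mon, Tue, Wed — 4 of them qualify.
Total: 220 + 4 = 224.
Holidays: May 23, 2025 (Fri); Jun 15, 2025 (Sun); Oct 24, 2025 (Fri); Nov 24, 2025 (Mon); Dec 18, 2025 (Thu); Jan 9, 2026 (Fri); Mar 9, 2026 (Mon).
6 of the 7 holidays fall on weekdays; the rest are weekends and were already excluded.
Business days: 224 − 6 = 218.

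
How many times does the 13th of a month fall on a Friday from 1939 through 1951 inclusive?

Friday-the-13ths by year:
1939: Jan, Oct
1940: Sep, Dec
1941: Jun
1942: Feb, Mar, Nov
1943: Aug
1944: Oct
1945: Apr, Jul
1946: Sep, Dec
1947: Jun
1948: Feb, Aug
1949: May
1950: Jan, Oct
1951: Apr, Jul

22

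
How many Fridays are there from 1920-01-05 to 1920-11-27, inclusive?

1920-01-05 is a Monday.
From 1920-01-05 to 1920-11-27 is 328 days inclusive.
328 = 7 × 46 + 6, so there are 46 full weeks plus 6 extra days.
Each full week contributes one Friday: 46 so far.
The 6 extra days are Mon, Tue, Wed, Thu, Fri, Sat — 1 of them qualifies.
Total: 46 + 1 = 47.

47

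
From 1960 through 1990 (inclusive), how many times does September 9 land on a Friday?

5

Day of week of September 9 in each year:
1960: Fri ✓, 1961: Sat, 1962: Sun, 1963: Mon, 1964: Wed, 1965: Thu, 1966: Fri ✓, 1967: Sat, 1968: Mon, 1969: Tue, 1970: Wed, 1971: Thu, 1972: Sat, 1973: Sun, 1974: Mon, 1975: Tue, 1976: Thu, 1977: Fri ✓, 1978: Sat, 1979: Sun, 1980: Tue, 1981: Wed, 1982: Thu, 1983: Fri ✓, 1984: Sun, 1985: Mon, 1986: Tue, 1987: Wed, 1988: Fri ✓, 1989: Sat, 1990: Sun
Fridays: 1960, 1966, 1977, 1983, 1988.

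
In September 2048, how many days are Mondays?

2048-09-01 is a Tuesday.
That's 30 days from start to end, counting both.
30 = 7 × 4 + 2, so there are 4 full weeks plus 2 extra days.
Each full week contributes one Monday: 4 so far.
The 2 extra days are Tuesday, Wednesday — none qualify.
Total: 4 + 0 = 4.

4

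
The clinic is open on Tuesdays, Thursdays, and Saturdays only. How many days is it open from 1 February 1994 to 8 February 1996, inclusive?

317

1 February 1994 is a Tuesday.
From 1 February 1994 to 8 February 1996 is 738 days inclusive.
738 = 7 × 105 + 3, so there are 105 full weeks plus 3 extra days.
Each full week contributes 3 days from the set (Tue, Thu, Sat): 105 × 3 = 315.
The 3 extra days are Tue, Wed, Thu — 2 of them qualify.
Total: 315 + 2 = 317.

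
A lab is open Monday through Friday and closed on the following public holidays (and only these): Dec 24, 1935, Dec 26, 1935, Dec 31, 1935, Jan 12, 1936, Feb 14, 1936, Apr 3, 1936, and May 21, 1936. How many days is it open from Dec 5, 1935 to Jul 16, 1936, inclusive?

Dec 5, 1935 is a Thursday.
That's 225 days from start to end, counting both.
225 = 7 × 32 + 1, so there are 32 full weeks plus 1 extra day.
Each full week contributes 5 weekdays (Mon–Fri): 32 × 5 = 160.
The 1 extra day is Thu — 1 of them qualifies.
Total: 160 + 1 = 161.
Holidays: Dec 24, 1935 (Tue); Dec 26, 1935 (Thu); Dec 31, 1935 (Tue); Jan 12, 1936 (Sun); Feb 14, 1936 (Fri); Apr 3, 1936 (Fri); May 21, 1936 (Thu).
6 of the 7 holidays fall on weekdays; the rest are weekends and were already excluded.
Business days: 161 − 6 = 155.

155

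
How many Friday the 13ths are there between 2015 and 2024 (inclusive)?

Friday-the-13ths by year:
2015: Feb, Mar, Nov
2016: May
2017: Jan, Oct
2018: Apr, Jul
2019: Sep, Dec
2020: Mar, Nov
2021: Aug
2022: May
2023: Jan, Oct
2024: Sep, Dec

18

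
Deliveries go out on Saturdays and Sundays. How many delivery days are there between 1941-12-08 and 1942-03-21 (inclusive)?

29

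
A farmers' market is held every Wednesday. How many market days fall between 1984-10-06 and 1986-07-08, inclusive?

91

1984-10-06 is a Saturday.
From 1984-10-06 to 1986-07-08 is 641 days inclusive.
641 = 7 × 91 + 4, so there are 91 full weeks plus 4 extra days.
Each full week contributes one Wednesday: 91 so far.
The 4 extra days are Sat, Sun, Mon, Tue — none qualify.
Total: 91 + 0 = 91.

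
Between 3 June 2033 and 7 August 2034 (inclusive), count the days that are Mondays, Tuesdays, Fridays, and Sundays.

3 June 2033 is a Friday.
From 3 June 2033 to 7 August 2034 is 431 days inclusive.
431 = 7 × 61 + 4, so there are 61 full weeks plus 4 extra days.
Each full week contributes 4 days from the set (Mon, Tue, Fri, Sun): 61 × 4 = 244.
The 4 extra days are Fri, Sat, Sun, Mon — 3 of them qualify.
Total: 244 + 3 = 247.

247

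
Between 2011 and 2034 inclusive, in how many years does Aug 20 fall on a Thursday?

Day of week of August 20 in each year:
2011: Sat, 2012: Mon, 2013: Tue, 2014: Wed, 2015: Thu ✓, 2016: Sat, 2017: Sun, 2018: Mon, 2019: Tue, 2020: Thu ✓, 2021: Fri, 2022: Sat, 2023: Sun, 2024: Tue, 2025: Wed, 2026: Thu ✓, 2027: Fri, 2028: Sun, 2029: Mon, 2030: Tue, 2031: Wed, 2032: Fri, 2033: Sat, 2034: Sun
Thursdays: 2015, 2020, 2026.

3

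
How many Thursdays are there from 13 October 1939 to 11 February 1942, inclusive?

13 October 1939 is a Friday.
From 13 October 1939 to 11 February 1942 is 853 days inclusive.
853 = 7 × 121 + 6, so there are 121 full weeks plus 6 extra days.
Each full week contributes one Thursday: 121 so far.
The 6 extra days are Fri, Sat, Sun, Mon, Tue, Wed — none qualify.
Total: 121 + 0 = 121.

121 Thursdays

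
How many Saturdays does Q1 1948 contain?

1948-01-01 is a Thursday.
The range spans 91 days (inclusive of both endpoints).
91 = 7 × 13, so the span is exactly 13 full weeks.
Each full week contributes one Saturday: 13 so far.
Total: 13.

13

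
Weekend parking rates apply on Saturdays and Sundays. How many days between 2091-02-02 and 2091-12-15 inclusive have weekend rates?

91

2091-02-02 is a Friday.
That's 317 days from start to end, counting both.
317 = 7 × 45 + 2, so there are 45 full weeks plus 2 extra days.
Each full week contributes 2 weekend days (Sat, Sun): 45 × 2 = 90.
The 2 extra days are Friday, Saturday — 1 of them qualifies.
Total: 90 + 1 = 91.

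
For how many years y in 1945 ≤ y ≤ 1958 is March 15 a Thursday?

3

Day of week of March 15 in each year:
1945: Thu ✓, 1946: Fri, 1947: Sat, 1948: Mon, 1949: Tue, 1950: Wed, 1951: Thu ✓, 1952: Sat, 1953: Sun, 1954: Mon, 1955: Tue, 1956: Thu ✓, 1957: Fri, 1958: Sat
Thursdays: 1945, 1951, 1956.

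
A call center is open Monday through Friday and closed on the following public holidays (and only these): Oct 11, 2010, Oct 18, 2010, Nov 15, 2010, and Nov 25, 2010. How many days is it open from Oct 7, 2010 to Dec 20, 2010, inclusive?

49

Oct 7, 2010 is a Thursday.
From Oct 7, 2010 to Dec 20, 2010 is 75 days inclusive.
75 = 7 × 10 + 5, so there are 10 full weeks plus 5 extra days.
Each full week contributes 5 weekdays (Mon–Fri): 10 × 5 = 50.
The 5 extra days are Thu, Fri, Sat, Sun, Mon — 3 of them qualify.
Total: 50 + 3 = 53.
Holidays: Oct 11, 2010 (Mon); Oct 18, 2010 (Mon); Nov 15, 2010 (Mon); Nov 25, 2010 (Thu).
All 4 holidays fall on weekdays, so subtract 4.
Business days: 53 − 4 = 49.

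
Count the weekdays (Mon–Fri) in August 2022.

1 August 2022 is a Monday.
From 1 August 2022 to 31 August 2022 is 31 days inclusive.
31 = 7 × 4 + 3, so there are 4 full weeks plus 3 extra days.
Each full week contributes 5 weekdays (Mon–Fri): 4 × 5 = 20.
The 3 extra days are Monday, Tuesday, Wednesday — 3 of them qualify.
Total: 20 + 3 = 23.

23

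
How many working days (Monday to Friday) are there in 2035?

261 weekdays

January 1, 2035 is a Monday.
From January 1, 2035 to December 31, 2035 is 365 days inclusive.
365 = 7 × 52 + 1, so there are 52 full weeks plus 1 extra day.
Each full week contributes 5 weekdays (Mon–Fri): 52 × 5 = 260.
The 1 extra day is Monday — 1 of them qualifies.
Total: 260 + 1 = 261.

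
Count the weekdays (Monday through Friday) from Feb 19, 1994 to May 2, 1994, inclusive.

Feb 19, 1994 is a Saturday.
The range spans 73 days (inclusive of both endpoints).
73 = 7 × 10 + 3, so there are 10 full weeks plus 3 extra days.
Each full week contributes 5 weekdays (Mon–Fri): 10 × 5 = 50.
The 3 extra days are Saturday, Sunday, Monday — 1 of them qualifies.
Total: 50 + 1 = 51.

51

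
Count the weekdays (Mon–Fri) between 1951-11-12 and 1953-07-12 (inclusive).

435

1951-11-12 is a Monday.
The range spans 609 days (inclusive of both endpoints).
609 = 7 × 87, so the span is exactly 87 full weeks.
Each full week contributes 5 weekdays (Mon–Fri): 87 × 5 = 435.
Total: 435.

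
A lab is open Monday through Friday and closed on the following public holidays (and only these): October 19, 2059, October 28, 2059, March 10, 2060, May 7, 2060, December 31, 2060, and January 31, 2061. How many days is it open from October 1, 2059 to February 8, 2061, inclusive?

350 business days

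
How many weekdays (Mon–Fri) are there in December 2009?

23 weekdays

2009-12-01 is a Tuesday.
The range spans 31 days (inclusive of both endpoints).
31 = 7 × 4 + 3, so there are 4 full weeks plus 3 extra days.
Each full week contributes 5 weekdays (Mon–Fri): 4 × 5 = 20.
The 3 extra days are Tue, Wed, Thu — 3 of them qualify.
Total: 20 + 3 = 23.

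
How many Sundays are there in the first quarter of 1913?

1 January 1913 is a Wednesday.
The range spans 90 days (inclusive of both endpoints).
90 = 7 × 12 + 6, so there are 12 full weeks plus 6 extra days.
Each full week contributes one Sunday: 12 so far.
The 6 extra days are Wed, Thu, Fri, Sat, Sun, Mon — 1 of them qualifies.
Total: 12 + 1 = 13.

13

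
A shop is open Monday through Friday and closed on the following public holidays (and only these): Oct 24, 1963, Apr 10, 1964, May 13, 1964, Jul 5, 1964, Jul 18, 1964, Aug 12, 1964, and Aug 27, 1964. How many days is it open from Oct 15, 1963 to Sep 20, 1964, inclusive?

Oct 15, 1963 is a Tuesday.
That's 342 days from start to end, counting both.
342 = 7 × 48 + 6, so there are 48 full weeks plus 6 extra days.
Each full week contributes 5 weekdays (Mon–Fri): 48 × 5 = 240.
The 6 extra days are Tue, Wed, Thu, Fri, Sat, Sun — 4 of them qualify.
Total: 240 + 4 = 244.
Holidays: Oct 24, 1963 (Thu); Apr 10, 1964 (Fri); May 13, 1964 (Wed); Jul 5, 1964 (Sun); Jul 18, 1964 (Sat); Aug 12, 1964 (Wed); Aug 27, 1964 (Thu).
5 of the 7 holidays fall on weekdays; the rest are weekends and were already excluded.
Business days: 244 − 5 = 239.

239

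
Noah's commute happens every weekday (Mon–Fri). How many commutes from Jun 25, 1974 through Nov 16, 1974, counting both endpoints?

104

Jun 25, 1974 is a Tuesday.
The range spans 145 days (inclusive of both endpoints).
145 = 7 × 20 + 5, so there are 20 full weeks plus 5 extra days.
Each full week contributes 5 weekdays (Mon–Fri): 20 × 5 = 100.
The 5 extra days are Tuesday, Wednesday, Thursday, Friday, Saturday — 4 of them qualify.
Total: 100 + 4 = 104.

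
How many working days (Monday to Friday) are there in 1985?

261

1 January 1985 is a Tuesday.
From 1 January 1985 to 31 December 1985 is 365 days inclusive.
365 = 7 × 52 + 1, so there are 52 full weeks plus 1 extra day.
Each full week contributes 5 weekdays (Mon–Fri): 52 × 5 = 260.
The 1 extra day is Tue — 1 of them qualifies.
Total: 260 + 1 = 261.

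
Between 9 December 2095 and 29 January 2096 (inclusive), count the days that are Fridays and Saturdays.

16

9 December 2095 is a Friday.
That's 52 days from start to end, counting both.
52 = 7 × 7 + 3, so there are 7 full weeks plus 3 extra days.
Each full week contributes 2 days from the set (Fri, Sat): 7 × 2 = 14.
The 3 extra days are Fri, Sat, Sun — 2 of them qualify.
Total: 14 + 2 = 16.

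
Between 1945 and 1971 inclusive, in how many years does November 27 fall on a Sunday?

4

Day of week of November 27 in each year:
1945: Tue, 1946: Wed, 1947: Thu, 1948: Sat, 1949: Sun ✓, 1950: Mon, 1951: Tue, 1952: Thu, 1953: Fri, 1954: Sat, 1955: Sun ✓, 1956: Tue, 1957: Wed, 1958: Thu, 1959: Fri, 1960: Sun ✓, 1961: Mon, 1962: Tue, 1963: Wed, 1964: Fri, 1965: Sat, 1966: Sun ✓, 1967: Mon, 1968: Wed, 1969: Thu, 1970: Fri, 1971: Sat
Sundays: 1949, 1955, 1960, 1966.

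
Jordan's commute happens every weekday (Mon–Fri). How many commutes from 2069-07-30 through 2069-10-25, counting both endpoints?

64 weekdays

2069-07-30 is a Tuesday.
From 2069-07-30 to 2069-10-25 is 88 days inclusive.
88 = 7 × 12 + 4, so there are 12 full weeks plus 4 extra days.
Each full week contributes 5 weekdays (Mon–Fri): 12 × 5 = 60.
The 4 extra days are Tuesday, Wednesday, Thursday, Friday — 4 of them qualify.
Total: 60 + 4 = 64.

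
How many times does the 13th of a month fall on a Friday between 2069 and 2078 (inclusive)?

Friday-the-13ths by year:
2069: Sep, Dec
2070: Jun
2071: Feb, Mar, Nov
2072: May
2073: Jan, Oct
2074: Apr, Jul
2075: Sep, Dec
2076: Mar, Nov
2077: Aug
2078: May

17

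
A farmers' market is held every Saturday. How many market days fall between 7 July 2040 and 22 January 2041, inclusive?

29 Saturdays

7 July 2040 is a Saturday.
That's 200 days from start to end, counting both.
200 = 7 × 28 + 4, so there are 28 full weeks plus 4 extra days.
Each full week contributes one Saturday: 28 so far.
The 4 extra days are Saturday, Sunday, Monday, Tuesday — 1 of them qualifies.
Total: 28 + 1 = 29.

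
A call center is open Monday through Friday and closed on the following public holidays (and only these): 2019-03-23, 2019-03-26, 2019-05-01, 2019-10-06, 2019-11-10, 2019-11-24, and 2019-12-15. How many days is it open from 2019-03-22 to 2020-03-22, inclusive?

2019-03-22 is a Friday.
That's 367 days from start to end, counting both.
367 = 7 × 52 + 3, so there are 52 full weeks plus 3 extra days.
Each full week contributes 5 weekdays (Mon–Fri): 52 × 5 = 260.
The 3 extra days are Friday, Saturday, Sunday — 1 of them qualifies.
Total: 260 + 1 = 261.
Holidays: 2019-03-23 (Sat); 2019-03-26 (Tue); 2019-05-01 (Wed); 2019-10-06 (Sun); 2019-11-10 (Sun); 2019-11-24 (Sun); 2019-12-15 (Sun).
2 of the 7 holidays fall on weekdays; the rest are weekends and were already excluded.
Business days: 261 − 2 = 259.

259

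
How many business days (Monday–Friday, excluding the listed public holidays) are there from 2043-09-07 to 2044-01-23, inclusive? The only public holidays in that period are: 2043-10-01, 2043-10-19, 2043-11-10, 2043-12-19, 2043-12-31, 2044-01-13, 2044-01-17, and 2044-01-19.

2043-09-07 is a Monday.
The range spans 139 days (inclusive of both endpoints).
139 = 7 × 19 + 6, so there are 19 full weeks plus 6 extra days.
Each full week contributes 5 weekdays (Mon–Fri): 19 × 5 = 95.
The 6 extra days are Monday, Tuesday, Wednesday, Thursday, Friday, Saturday — 5 of them qualify.
Total: 95 + 5 = 100.
Holidays: 2043-10-01 (Thu); 2043-10-19 (Mon); 2043-11-10 (Tue); 2043-12-19 (Sat); 2043-12-31 (Thu); 2044-01-13 (Wed); 2044-01-17 (Sun); 2044-01-19 (Tue).
6 of the 8 holidays fall on weekdays; the rest are weekends and were already excluded.
Business days: 100 − 6 = 94.

94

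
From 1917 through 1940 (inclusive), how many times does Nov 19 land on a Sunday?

3

Day of week of November 19 in each year:
1917: Mon, 1918: Tue, 1919: Wed, 1920: Fri, 1921: Sat, 1922: Sun ✓, 1923: Mon, 1924: Wed, 1925: Thu, 1926: Fri, 1927: Sat, 1928: Mon, 1929: Tue, 1930: Wed, 1931: Thu, 1932: Sat, 1933: Sun ✓, 1934: Mon, 1935: Tue, 1936: Thu, 1937: Fri, 1938: Sat, 1939: Sun ✓, 1940: Tue
Sundays: 1922, 1933, 1939.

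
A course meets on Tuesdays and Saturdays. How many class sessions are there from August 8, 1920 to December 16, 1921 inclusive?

August 8, 1920 is a Sunday.
That's 496 days from start to end, counting both.
496 = 7 × 70 + 6, so there are 70 full weeks plus 6 extra days.
Each full week contributes 2 days from the set (Tue, Sat): 70 × 2 = 140.
The 6 extra days are Sunday, Monday, Tuesday, Wednesday, Thursday, Friday — 1 of them qualifies.
Total: 140 + 1 = 141.

141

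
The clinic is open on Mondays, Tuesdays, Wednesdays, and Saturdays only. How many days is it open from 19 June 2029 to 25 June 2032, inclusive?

19 June 2029 is a Tuesday.
From 19 June 2029 to 25 June 2032 is 1103 days inclusive.
1103 = 7 × 157 + 4, so there are 157 full weeks plus 4 extra days.
Each full week contributes 4 days from the set (Mon, Tue, Wed, Sat): 157 × 4 = 628.
The 4 extra days are Tue, Wed, Thu, Fri — 2 of them qualify.
Total: 628 + 2 = 630.

630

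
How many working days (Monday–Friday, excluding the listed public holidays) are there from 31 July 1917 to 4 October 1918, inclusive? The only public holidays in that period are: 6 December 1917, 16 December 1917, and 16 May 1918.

307 working days

31 July 1917 is a Tuesday.
The range spans 431 days (inclusive of both endpoints).
431 = 7 × 61 + 4, so there are 61 full weeks plus 4 extra days.
Each full week contributes 5 weekdays (Mon–Fri): 61 × 5 = 305.
The 4 extra days are Tue, Wed, Thu, Fri — 4 of them qualify.
Total: 305 + 4 = 309.
Holidays: 6 December 1917 (Thu); 16 December 1917 (Sun); 16 May 1918 (Thu).
2 of the 3 holidays fall on weekdays; the rest are weekends and were already excluded.
Business days: 309 − 2 = 307.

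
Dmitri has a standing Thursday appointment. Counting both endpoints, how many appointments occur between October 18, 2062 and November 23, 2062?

6 Thursdays

October 18, 2062 is a Wednesday.
From October 18, 2062 to November 23, 2062 is 37 days inclusive.
37 = 7 × 5 + 2, so there are 5 full weeks plus 2 extra days.
Each full week contributes one Thursday: 5 so far.
The 2 extra days are Wed, Thu — 1 of them qualifies.
Total: 5 + 1 = 6.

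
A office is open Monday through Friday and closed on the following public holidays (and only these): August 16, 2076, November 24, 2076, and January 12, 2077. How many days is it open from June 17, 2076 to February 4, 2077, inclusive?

165

June 17, 2076 is a Wednesday.
From June 17, 2076 to February 4, 2077 is 233 days inclusive.
233 = 7 × 33 + 2, so there are 33 full weeks plus 2 extra days.
Each full week contributes 5 weekdays (Mon–Fri): 33 × 5 = 165.
The 2 extra days are Wednesday, Thursday — 2 of them qualify.
Total: 165 + 2 = 167.
Holidays: August 16, 2076 (Sun); November 24, 2076 (Tue); January 12, 2077 (Tue).
2 of the 3 holidays fall on weekdays; the rest are weekends and were already excluded.
Business days: 167 − 2 = 165.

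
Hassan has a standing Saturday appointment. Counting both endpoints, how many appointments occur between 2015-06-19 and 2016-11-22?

75

2015-06-19 is a Friday.
From 2015-06-19 to 2016-11-22 is 523 days inclusive.
523 = 7 × 74 + 5, so there are 74 full weeks plus 5 extra days.
Each full week contributes one Saturday: 74 so far.
The 5 extra days are Fri, Sat, Sun, Mon, Tue — 1 of them qualifies.
Total: 74 + 1 = 75.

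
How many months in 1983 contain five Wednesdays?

A month has five Wednesdays exactly when Wednesday falls within its first (length − 28) days.
Jan: 31 days, starts Sat → 5 of Sat, Sun, Mon
Feb: 28 days, starts Tue → 5 of (none)
Mar: 31 days, starts Tue → 5 of Tue, Wed, Thu ✓
Apr: 30 days, starts Fri → 5 of Fri, Sat
May: 31 days, starts Sun → 5 of Sun, Mon, Tue
Jun: 30 days, starts Wed → 5 of Wed, Thu ✓
Jul: 31 days, starts Fri → 5 of Fri, Sat, Sun
Aug: 31 days, starts Mon → 5 of Mon, Tue, Wed ✓
Sep: 30 days, starts Thu → 5 of Thu, Fri
Oct: 31 days, starts Sat → 5 of Sat, Sun, Mon
Nov: 30 days, starts Tue → 5 of Tue, Wed ✓
Dec: 31 days, starts Thu → 5 of Thu, Fri, Sat
Months with five Wednesdays: Mar, Jun, Aug, Nov.

4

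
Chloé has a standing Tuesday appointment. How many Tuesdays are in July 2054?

4

July 1, 2054 is a Wednesday.
From July 1, 2054 to July 31, 2054 is 31 days inclusive.
31 = 7 × 4 + 3, so there are 4 full weeks plus 3 extra days.
Each full week contributes one Tuesday: 4 so far.
The 3 extra days are Wed, Thu, Fri — none qualify.
Total: 4 + 0 = 4.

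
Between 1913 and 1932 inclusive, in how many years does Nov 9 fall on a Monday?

3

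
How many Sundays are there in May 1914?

May 1, 1914 is a Friday.
From May 1, 1914 to May 31, 1914 is 31 days inclusive.
31 = 7 × 4 + 3, so there are 4 full weeks plus 3 extra days.
Each full week contributes one Sunday: 4 so far.
The 3 extra days are Fri, Sat, Sun — 1 of them qualifies.
Total: 4 + 1 = 5.

5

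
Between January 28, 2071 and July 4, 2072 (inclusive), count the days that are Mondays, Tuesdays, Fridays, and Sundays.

January 28, 2071 is a Wednesday.
That's 524 days from start to end, counting both.
524 = 7 × 74 + 6, so there are 74 full weeks plus 6 extra days.
Each full week contributes 4 days from the set (Mon, Tue, Fri, Sun): 74 × 4 = 296.
The 6 extra days are Wed, Thu, Fri, Sat, Sun, Mon — 3 of them qualify.
Total: 296 + 3 = 299.

299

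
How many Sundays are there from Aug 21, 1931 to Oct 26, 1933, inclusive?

Aug 21, 1931 is a Friday.
That's 798 days from start to end, counting both.
798 = 7 × 114, so the span is exactly 114 full weeks.
Each full week contributes one Sunday: 114 so far.

114 Sundays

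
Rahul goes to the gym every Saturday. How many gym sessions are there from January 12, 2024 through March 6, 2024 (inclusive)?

8

January 12, 2024 is a Friday.
The range spans 55 days (inclusive of both endpoints).
55 = 7 × 7 + 6, so there are 7 full weeks plus 6 extra days.
Each full week contributes one Saturday: 7 so far.
The 6 extra days are Friday, Saturday, Sunday, Monday, Tuesday, Wednesday — 1 of them qualifies.
Total: 7 + 1 = 8.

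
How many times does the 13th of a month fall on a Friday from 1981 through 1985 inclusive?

10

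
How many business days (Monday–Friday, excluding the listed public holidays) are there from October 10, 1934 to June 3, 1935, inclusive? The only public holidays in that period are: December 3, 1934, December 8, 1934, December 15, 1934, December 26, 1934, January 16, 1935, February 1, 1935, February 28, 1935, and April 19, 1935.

October 10, 1934 is a Wednesday.
From October 10, 1934 to June 3, 1935 is 237 days inclusive.
237 = 7 × 33 + 6, so there are 33 full weeks plus 6 extra days.
Each full week contributes 5 weekdays (Mon–Fri): 33 × 5 = 165.
The 6 extra days are Wed, Thu, Fri, Sat, Sun, Mon — 4 of them qualify.
Total: 165 + 4 = 169.
Holidays: December 3, 1934 (Mon); December 8, 1934 (Sat); December 15, 1934 (Sat); December 26, 1934 (Wed); January 16, 1935 (Wed); February 1, 1935 (Fri); February 28, 1935 (Thu); April 19, 1935 (Fri).
6 of the 8 holidays fall on weekdays; the rest are weekends and were already excluded.
Business days: 169 − 6 = 163.

163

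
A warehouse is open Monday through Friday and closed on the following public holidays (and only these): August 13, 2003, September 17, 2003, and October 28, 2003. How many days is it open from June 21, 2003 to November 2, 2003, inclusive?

92

June 21, 2003 is a Saturday.
That's 135 days from start to end, counting both.
135 = 7 × 19 + 2, so there are 19 full weeks plus 2 extra days.
Each full week contributes 5 weekdays (Mon–Fri): 19 × 5 = 95.
The 2 extra days are Saturday, Sunday — none qualify.
Total: 95 + 0 = 95.
Holidays: August 13, 2003 (Wed); September 17, 2003 (Wed); October 28, 2003 (Tue).
All 3 holidays fall on weekdays, so subtract 3.
Business days: 95 − 3 = 92.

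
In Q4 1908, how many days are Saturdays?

1908-10-01 is a Thursday.
That's 92 days from start to end, counting both.
92 = 7 × 13 + 1, so there are 13 full weeks plus 1 extra day.
Each full week contributes one Saturday: 13 so far.
The 1 extra day is Thursday — none qualify.
Total: 13 + 0 = 13.

13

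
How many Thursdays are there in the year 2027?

52

1 January 2027 is a Friday.
From 1 January 2027 to 31 December 2027 is 365 days inclusive.
365 = 7 × 52 + 1, so there are 52 full weeks plus 1 extra day.
Each full week contributes one Thursday: 52 so far.
The 1 extra day is Friday — none qualify.
Total: 52 + 0 = 52.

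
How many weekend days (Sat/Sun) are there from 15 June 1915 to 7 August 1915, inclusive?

15

15 June 1915 is a Tuesday.
The range spans 54 days (inclusive of both endpoints).
54 = 7 × 7 + 5, so there are 7 full weeks plus 5 extra days.
Each full week contributes 2 weekend days (Sat, Sun): 7 × 2 = 14.
The 5 extra days are Tuesday, Wednesday, Thursday, Friday, Saturday — 1 of them qualifies.
Total: 14 + 1 = 15.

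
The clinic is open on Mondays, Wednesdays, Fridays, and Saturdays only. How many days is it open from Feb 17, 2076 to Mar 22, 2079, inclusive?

Feb 17, 2076 is a Monday.
The range spans 1130 days (inclusive of both endpoints).
1130 = 7 × 161 + 3, so there are 161 full weeks plus 3 extra days.
Each full week contributes 4 days from the set (Mon, Wed, Fri, Sat): 161 × 4 = 644.
The 3 extra days are Mon, Tue, Wed — 2 of them qualify.
Total: 644 + 2 = 646.

646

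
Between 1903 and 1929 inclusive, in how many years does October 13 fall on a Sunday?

Day of week of October 13 in each year:
1903: Tue, 1904: Thu, 1905: Fri, 1906: Sat, 1907: Sun ✓, 1908: Tue, 1909: Wed, 1910: Thu, 1911: Fri, 1912: Sun ✓, 1913: Mon, 1914: Tue, 1915: Wed, 1916: Fri, 1917: Sat, 1918: Sun ✓, 1919: Mon, 1920: Wed, 1921: Thu, 1922: Fri, 1923: Sat, 1924: Mon, 1925: Tue, 1926: Wed, 1927: Thu, 1928: Sat, 1929: Sun ✓
Sundays: 1907, 1912, 1918, 1929.

4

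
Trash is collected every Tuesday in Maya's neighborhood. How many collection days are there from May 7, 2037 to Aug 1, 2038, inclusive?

64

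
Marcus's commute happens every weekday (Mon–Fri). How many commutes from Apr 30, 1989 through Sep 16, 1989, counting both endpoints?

Apr 30, 1989 is a Sunday.
That's 140 days from start to end, counting both.
140 = 7 × 20, so the span is exactly 20 full weeks.
Each full week contributes 5 weekdays (Mon–Fri): 20 × 5 = 100.
Total: 100.

100 weekdays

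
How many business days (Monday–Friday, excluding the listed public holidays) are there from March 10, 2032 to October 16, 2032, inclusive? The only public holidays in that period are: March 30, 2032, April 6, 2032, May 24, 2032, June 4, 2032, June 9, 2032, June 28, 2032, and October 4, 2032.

March 10, 2032 is a Wednesday.
From March 10, 2032 to October 16, 2032 is 221 days inclusive.
221 = 7 × 31 + 4, so there are 31 full weeks plus 4 extra days.
Each full week contributes 5 weekdays (Mon–Fri): 31 × 5 = 155.
The 4 extra days are Wed, Thu, Fri, Sat — 3 of them qualify.
Total: 155 + 3 = 158.
Holidays: March 30, 2032 (Tue); April 6, 2032 (Tue); May 24, 2032 (Mon); June 4, 2032 (Fri); June 9, 2032 (Wed); June 28, 2032 (Mon); October 4, 2032 (Mon).
All 7 holidays fall on weekdays, so subtract 7.
Business days: 158 − 7 = 151.

151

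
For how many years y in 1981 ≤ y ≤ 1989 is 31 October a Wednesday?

Day of week of October 31 in each year:
1981: Sat, 1982: Sun, 1983: Mon, 1984: Wed ✓, 1985: Thu, 1986: Fri, 1987: Sat, 1988: Mon, 1989: Tue
Wednesdays: 1984.

1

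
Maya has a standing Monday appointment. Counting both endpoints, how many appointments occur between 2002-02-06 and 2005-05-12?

2002-02-06 is a Wednesday.
The range spans 1192 days (inclusive of both endpoints).
1192 = 7 × 170 + 2, so there are 170 full weeks plus 2 extra days.
Each full week contributes one Monday: 170 so far.
The 2 extra days are Wednesday, Thursday — none qualify.
Total: 170 + 0 = 170.

170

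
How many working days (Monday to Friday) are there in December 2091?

21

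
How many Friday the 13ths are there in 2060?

The 13th falls on a Friday when the month's 13th has weekday Fri.
Jan 13 is Tue; Feb 13 is Fri ✓; Mar 13 is Sat; Apr 13 is Tue; May 13 is Thu; Jun 13 is Sun; Jul 13 is Tue; Aug 13 is Fri ✓; Sep 13 is Mon; Oct 13 is Wed; Nov 13 is Sat; Dec 13 is Mon.
Friday the 13ths: Feb, Aug.

2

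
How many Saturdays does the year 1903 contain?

52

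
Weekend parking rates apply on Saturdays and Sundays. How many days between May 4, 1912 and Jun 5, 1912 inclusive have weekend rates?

May 4, 1912 is a Saturday.
That's 33 days from start to end, counting both.
33 = 7 × 4 + 5, so there are 4 full weeks plus 5 extra days.
Each full week contributes 2 weekend days (Sat, Sun): 4 × 2 = 8.
The 5 extra days are Saturday, Sunday, Monday, Tuesday, Wednesday — 2 of them qualify.
Total: 8 + 2 = 10.

10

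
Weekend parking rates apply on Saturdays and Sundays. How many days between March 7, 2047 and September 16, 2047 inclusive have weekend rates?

56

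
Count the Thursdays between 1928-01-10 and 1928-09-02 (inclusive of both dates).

34 Thursdays

1928-01-10 is a Tuesday.
That's 237 days from start to end, counting both.
237 = 7 × 33 + 6, so there are 33 full weeks plus 6 extra days.
Each full week contributes one Thursday: 33 so far.
The 6 extra days are Tuesday, Wednesday, Thursday, Friday, Saturday, Sunday — 1 of them qualifies.
Total: 33 + 1 = 34.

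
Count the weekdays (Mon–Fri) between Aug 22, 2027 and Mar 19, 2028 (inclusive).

Aug 22, 2027 is a Sunday.
The range spans 211 days (inclusive of both endpoints).
211 = 7 × 30 + 1, so there are 30 full weeks plus 1 extra day.
Each full week contributes 5 weekdays (Mon–Fri): 30 × 5 = 150.
The 1 extra day is Sunday — none qualify.
Total: 150 + 0 = 150.

150 weekdays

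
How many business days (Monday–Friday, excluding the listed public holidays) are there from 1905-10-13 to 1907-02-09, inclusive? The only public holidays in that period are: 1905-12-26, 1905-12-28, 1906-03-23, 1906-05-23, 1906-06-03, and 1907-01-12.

1905-10-13 is a Friday.
The range spans 485 days (inclusive of both endpoints).
485 = 7 × 69 + 2, so there are 69 full weeks plus 2 extra days.
Each full week contributes 5 weekdays (Mon–Fri): 69 × 5 = 345.
The 2 extra days are Friday, Saturday — 1 of them qualifies.
Total: 345 + 1 = 346.
Holidays: 1905-12-26 (Tue); 1905-12-28 (Thu); 1906-03-23 (Fri); 1906-05-23 (Wed); 1906-06-03 (Sun); 1907-01-12 (Sat).
4 of the 6 holidays fall on weekdays; the rest are weekends and were already excluded.
Business days: 346 − 4 = 342.

342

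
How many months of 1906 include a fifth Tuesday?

A month has five Tuesdays exactly when Tuesday falls within its first (length − 28) days.
Jan: 31 days, starts Mon → 5 of Mon, Tue, Wed ✓
Feb: 28 days, starts Thu → 5 of (none)
Mar: 31 days, starts Thu → 5 of Thu, Fri, Sat
Apr: 30 days, starts Sun → 5 of Sun, Mon
May: 31 days, starts Tue → 5 of Tue, Wed, Thu ✓
Jun: 30 days, starts Fri → 5 of Fri, Sat
Jul: 31 days, starts Sun → 5 of Sun, Mon, Tue ✓
Aug: 31 days, starts Wed → 5 of Wed, Thu, Fri
Sep: 30 days, starts Sat → 5 of Sat, Sun
Oct: 31 days, starts Mon → 5 of Mon, Tue, Wed ✓
Nov: 30 days, starts Thu → 5 of Thu, Fri
Dec: 31 days, starts Sat → 5 of Sat, Sun, Mon
Months with five Tuesdays: Jan, May, Jul, Oct.

4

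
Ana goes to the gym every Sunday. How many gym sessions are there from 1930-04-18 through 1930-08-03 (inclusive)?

1930-04-18 is a Friday.
From 1930-04-18 to 1930-08-03 is 108 days inclusive.
108 = 7 × 15 + 3, so there are 15 full weeks plus 3 extra days.
Each full week contributes one Sunday: 15 so far.
The 3 extra days are Friday, Saturday, Sunday — 1 of them qualifies.
Total: 15 + 1 = 16.

16 Sundays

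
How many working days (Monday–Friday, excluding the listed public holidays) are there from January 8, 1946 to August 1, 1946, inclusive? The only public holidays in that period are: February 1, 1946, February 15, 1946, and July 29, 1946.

145 working days

January 8, 1946 is a Tuesday.
That's 206 days from start to end, counting both.
206 = 7 × 29 + 3, so there are 29 full weeks plus 3 extra days.
Each full week contributes 5 weekdays (Mon–Fri): 29 × 5 = 145.
The 3 extra days are Tuesday, Wednesday, Thursday — 3 of them qualify.
Total: 145 + 3 = 148.
Holidays: February 1, 1946 (Fri); February 15, 1946 (Fri); July 29, 1946 (Mon).
All 3 holidays fall on weekdays, so subtract 3.
Business days: 148 − 3 = 145.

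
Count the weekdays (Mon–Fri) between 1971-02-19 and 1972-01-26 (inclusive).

1971-02-19 is a Friday.
The range spans 342 days (inclusive of both endpoints).
342 = 7 × 48 + 6, so there are 48 full weeks plus 6 extra days.
Each full week contributes 5 weekdays (Mon–Fri): 48 × 5 = 240.
The 6 extra days are Fri, Sat, Sun, Mon, Tue, Wed — 4 of them qualify.
Total: 240 + 4 = 244.

244 weekdays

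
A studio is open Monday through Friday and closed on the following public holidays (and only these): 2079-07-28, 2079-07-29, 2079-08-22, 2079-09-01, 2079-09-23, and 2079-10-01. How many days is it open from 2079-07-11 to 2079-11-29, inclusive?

2079-07-11 is a Tuesday.
From 2079-07-11 to 2079-11-29 is 142 days inclusive.
142 = 7 × 20 + 2, so there are 20 full weeks plus 2 extra days.
Each full week contributes 5 weekdays (Mon–Fri): 20 × 5 = 100.
The 2 extra days are Tue, Wed — 2 of them qualify.
Total: 100 + 2 = 102.
Holidays: 2079-07-28 (Fri); 2079-07-29 (Sat); 2079-08-22 (Tue); 2079-09-01 (Fri); 2079-09-23 (Sat); 2079-10-01 (Sun).
3 of the 6 holidays fall on weekdays; the rest are weekends and were already excluded.
Business days: 102 − 3 = 99.

99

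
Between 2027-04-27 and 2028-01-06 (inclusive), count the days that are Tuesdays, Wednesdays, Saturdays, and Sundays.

2027-04-27 is a Tuesday.
That's 255 days from start to end, counting both.
255 = 7 × 36 + 3, so there are 36 full weeks plus 3 extra days.
Each full week contributes 4 days from the set (Tue, Wed, Sat, Sun): 36 × 4 = 144.
The 3 extra days are Tuesday, Wednesday, Thursday — 2 of them qualify.
Total: 144 + 2 = 146.

146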